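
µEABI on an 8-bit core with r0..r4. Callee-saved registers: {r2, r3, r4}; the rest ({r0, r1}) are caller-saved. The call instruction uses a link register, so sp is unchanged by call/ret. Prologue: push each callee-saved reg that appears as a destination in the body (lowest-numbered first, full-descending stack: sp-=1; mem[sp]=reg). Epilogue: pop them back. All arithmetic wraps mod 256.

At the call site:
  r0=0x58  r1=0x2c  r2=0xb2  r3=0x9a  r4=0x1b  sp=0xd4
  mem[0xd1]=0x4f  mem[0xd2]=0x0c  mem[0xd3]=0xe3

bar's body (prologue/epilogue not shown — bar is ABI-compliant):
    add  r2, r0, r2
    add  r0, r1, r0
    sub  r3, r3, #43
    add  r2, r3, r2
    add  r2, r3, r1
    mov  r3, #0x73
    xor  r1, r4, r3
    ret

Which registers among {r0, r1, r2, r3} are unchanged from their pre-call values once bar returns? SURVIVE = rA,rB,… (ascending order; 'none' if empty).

SURVIVE = r2,r3

prologue: push r2 → mem[0xd3]=0xb2, sp=0xd3
prologue: push r3 → mem[0xd2]=0x9a, sp=0xd2
body[0] add  r2, r0, r2 → r2=0x0a
body[1] add  r0, r1, r0 → r0=0x84
body[2] sub  r3, r3, #43 → r3=0x6f
body[3] add  r2, r3, r2 → r2=0x79
body[4] add  r2, r3, r1 → r2=0x9b
body[5] mov  r3, #0x73 → r3=0x73
body[6] xor  r1, r4, r3 → r1=0x68
epilogue: pop r3=0x9a, sp=0xd3
epilogue: pop r2=0xb2, sp=0xd4
r0: caller-saved, written=True
r1: caller-saved, written=True
r2: callee-saved, written=True
r3: callee-saved, written=True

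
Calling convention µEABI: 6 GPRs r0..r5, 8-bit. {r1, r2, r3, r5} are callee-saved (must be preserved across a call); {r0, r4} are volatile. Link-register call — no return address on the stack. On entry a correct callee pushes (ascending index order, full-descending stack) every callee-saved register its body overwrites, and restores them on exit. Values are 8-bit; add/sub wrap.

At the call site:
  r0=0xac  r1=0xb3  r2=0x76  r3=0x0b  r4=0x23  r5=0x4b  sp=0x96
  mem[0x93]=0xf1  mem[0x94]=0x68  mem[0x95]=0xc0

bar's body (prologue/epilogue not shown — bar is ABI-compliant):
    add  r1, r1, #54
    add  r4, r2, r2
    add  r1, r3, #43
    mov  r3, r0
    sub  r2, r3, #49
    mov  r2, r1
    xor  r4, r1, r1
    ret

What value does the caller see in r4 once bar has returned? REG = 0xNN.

REG = 0x00

prologue: push r1 → mem[0x95]=0xb3, sp=0x95
prologue: push r2 → mem[0x94]=0x76, sp=0x94
prologue: push r3 → mem[0x93]=0x0b, sp=0x93
body[0] add  r1, r1, #54 → r1=0xe9
body[1] add  r4, r2, r2 → r4=0xec
body[2] add  r1, r3, #43 → r1=0x36
body[3] mov  r3, r0 → r3=0xac
body[4] sub  r2, r3, #49 → r2=0x7b
body[5] mov  r2, r1 → r2=0x36
body[6] xor  r4, r1, r1 → r4=0x00
epilogue: pop r3=0x0b, sp=0x94
epilogue: pop r2=0x76, sp=0x95
epilogue: pop r1=0xb3, sp=0x96
r4 is caller-saved → body value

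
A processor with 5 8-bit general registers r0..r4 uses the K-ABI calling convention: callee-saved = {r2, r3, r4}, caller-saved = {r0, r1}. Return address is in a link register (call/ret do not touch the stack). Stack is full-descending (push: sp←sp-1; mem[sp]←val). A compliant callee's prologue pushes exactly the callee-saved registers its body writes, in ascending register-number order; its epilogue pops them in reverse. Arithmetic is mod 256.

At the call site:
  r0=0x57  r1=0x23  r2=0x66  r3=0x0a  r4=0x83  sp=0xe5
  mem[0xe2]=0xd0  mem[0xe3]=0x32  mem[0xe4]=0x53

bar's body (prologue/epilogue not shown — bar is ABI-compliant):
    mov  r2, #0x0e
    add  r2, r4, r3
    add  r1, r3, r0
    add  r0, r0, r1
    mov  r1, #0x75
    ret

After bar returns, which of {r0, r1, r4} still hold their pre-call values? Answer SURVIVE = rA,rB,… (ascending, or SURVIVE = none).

prologue: push r2 -> mem[0xe4]=0x66, sp=0xe4
body[0] mov  r2, #0x0e -> r2=0x0e
body[1] add  r2, r4, r3 -> r2=0x8d
body[2] add  r1, r3, r0 -> r1=0x61
body[3] add  r0, r0, r1 -> r0=0xb8
body[4] mov  r1, #0x75 -> r1=0x75
epilogue: pop r2=0x66, sp=0xe5
r0: caller-saved, written=True
r1: caller-saved, written=True
r4: callee-saved, written=False

SURVIVE = r4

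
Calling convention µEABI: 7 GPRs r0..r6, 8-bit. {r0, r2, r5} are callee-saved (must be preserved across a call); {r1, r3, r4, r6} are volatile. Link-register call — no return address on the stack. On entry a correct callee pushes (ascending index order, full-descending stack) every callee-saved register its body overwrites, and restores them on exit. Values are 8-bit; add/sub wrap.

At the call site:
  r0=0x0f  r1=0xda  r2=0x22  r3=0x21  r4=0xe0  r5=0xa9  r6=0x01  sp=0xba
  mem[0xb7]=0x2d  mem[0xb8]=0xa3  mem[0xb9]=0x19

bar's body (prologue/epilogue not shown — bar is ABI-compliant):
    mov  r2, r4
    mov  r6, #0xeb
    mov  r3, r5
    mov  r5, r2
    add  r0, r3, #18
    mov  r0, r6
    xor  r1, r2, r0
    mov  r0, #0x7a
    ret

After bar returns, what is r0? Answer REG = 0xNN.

prologue: push r0 -> mem[0xb9]=0x0f, sp=0xb9
prologue: push r2 -> mem[0xb8]=0x22, sp=0xb8
prologue: push r5 -> mem[0xb7]=0xa9, sp=0xb7
body[0] mov  r2, r4 -> r2=0xe0
body[1] mov  r6, #0xeb -> r6=0xeb
body[2] mov  r3, r5 -> r3=0xa9
body[3] mov  r5, r2 -> r5=0xe0
body[4] add  r0, r3, #18 -> r0=0xbb
body[5] mov  r0, r6 -> r0=0xeb
body[6] xor  r1, r2, r0 -> r1=0x0b
body[7] mov  r0, #0x7a -> r0=0x7a
epilogue: pop r5=0xa9, sp=0xb8
epilogue: pop r2=0x22, sp=0xb9
epilogue: pop r0=0x0f, sp=0xba
r0 is callee-saved -> restored

REG = 0x0f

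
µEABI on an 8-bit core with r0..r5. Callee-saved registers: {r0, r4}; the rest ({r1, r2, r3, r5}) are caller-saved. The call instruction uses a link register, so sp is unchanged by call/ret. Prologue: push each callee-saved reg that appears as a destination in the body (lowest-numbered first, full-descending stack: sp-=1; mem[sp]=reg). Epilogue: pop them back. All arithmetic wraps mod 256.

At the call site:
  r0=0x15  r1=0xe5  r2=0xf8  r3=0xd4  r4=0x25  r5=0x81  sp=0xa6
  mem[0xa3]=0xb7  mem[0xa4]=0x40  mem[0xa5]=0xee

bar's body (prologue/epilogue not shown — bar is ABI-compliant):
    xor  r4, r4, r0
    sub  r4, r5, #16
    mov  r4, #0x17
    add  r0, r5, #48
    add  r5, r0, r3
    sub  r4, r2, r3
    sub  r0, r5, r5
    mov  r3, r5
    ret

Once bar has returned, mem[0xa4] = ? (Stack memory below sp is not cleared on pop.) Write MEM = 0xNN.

prologue: push r0 -> mem[0xa5]=0x15, sp=0xa5
prologue: push r4 -> mem[0xa4]=0x25, sp=0xa4
body[0] xor  r4, r4, r0 -> r4=0x30
body[1] sub  r4, r5, #16 -> r4=0x71
body[2] mov  r4, #0x17 -> r4=0x17
body[3] add  r0, r5, #48 -> r0=0xb1
body[4] add  r5, r0, r3 -> r5=0x85
body[5] sub  r4, r2, r3 -> r4=0x24
body[6] sub  r0, r5, r5 -> r0=0x00
body[7] mov  r3, r5 -> r3=0x85
epilogue: pop r4=0x25, sp=0xa5
epilogue: pop r0=0x15, sp=0xa6
prologue pushed ['r0', 'r4'] at ['0xa5', '0xa4']

MEM = 0x25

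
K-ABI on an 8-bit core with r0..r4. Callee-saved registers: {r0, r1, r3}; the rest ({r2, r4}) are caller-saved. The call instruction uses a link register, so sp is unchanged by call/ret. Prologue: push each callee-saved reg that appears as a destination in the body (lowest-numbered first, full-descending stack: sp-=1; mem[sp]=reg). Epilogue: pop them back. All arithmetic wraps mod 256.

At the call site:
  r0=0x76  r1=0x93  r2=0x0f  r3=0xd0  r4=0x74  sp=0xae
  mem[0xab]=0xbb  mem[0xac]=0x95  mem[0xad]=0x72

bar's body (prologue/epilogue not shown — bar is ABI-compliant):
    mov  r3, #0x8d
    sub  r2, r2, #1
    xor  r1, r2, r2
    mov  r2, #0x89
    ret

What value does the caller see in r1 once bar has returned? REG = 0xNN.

REG = 0x93

prologue: push r1 -> mem[0xad]=0x93, sp=0xad
prologue: push r3 -> mem[0xac]=0xd0, sp=0xac
body[0] mov  r3, #0x8d -> r3=0x8d
body[1] sub  r2, r2, #1 -> r2=0x0e
body[2] xor  r1, r2, r2 -> r1=0x00
body[3] mov  r2, #0x89 -> r2=0x89
epilogue: pop r3=0xd0, sp=0xad
epilogue: pop r1=0x93, sp=0xae
r1 is callee-saved -> restored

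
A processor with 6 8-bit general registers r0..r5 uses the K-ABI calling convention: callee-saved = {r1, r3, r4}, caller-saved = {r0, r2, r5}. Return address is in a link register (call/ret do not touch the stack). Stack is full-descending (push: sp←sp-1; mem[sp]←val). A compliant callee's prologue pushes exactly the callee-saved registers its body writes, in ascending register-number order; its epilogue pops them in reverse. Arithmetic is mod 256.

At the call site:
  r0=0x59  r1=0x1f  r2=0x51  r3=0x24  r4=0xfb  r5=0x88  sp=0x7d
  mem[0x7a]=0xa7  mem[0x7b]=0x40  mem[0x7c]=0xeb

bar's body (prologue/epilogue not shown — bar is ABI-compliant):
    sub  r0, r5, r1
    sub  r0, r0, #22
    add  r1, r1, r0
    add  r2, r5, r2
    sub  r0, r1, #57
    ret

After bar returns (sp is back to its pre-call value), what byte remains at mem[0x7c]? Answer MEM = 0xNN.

MEM = 0x1f

prologue: push r1 → mem[0x7c]=0x1f, sp=0x7c
body[0] sub  r0, r5, r1 → r0=0x69
body[1] sub  r0, r0, #22 → r0=0x53
body[2] add  r1, r1, r0 → r1=0x72
body[3] add  r2, r5, r2 → r2=0xd9
body[4] sub  r0, r1, #57 → r0=0x39
epilogue: pop r1=0x1f, sp=0x7d
prologue pushed ['r1'] at ['0x7c']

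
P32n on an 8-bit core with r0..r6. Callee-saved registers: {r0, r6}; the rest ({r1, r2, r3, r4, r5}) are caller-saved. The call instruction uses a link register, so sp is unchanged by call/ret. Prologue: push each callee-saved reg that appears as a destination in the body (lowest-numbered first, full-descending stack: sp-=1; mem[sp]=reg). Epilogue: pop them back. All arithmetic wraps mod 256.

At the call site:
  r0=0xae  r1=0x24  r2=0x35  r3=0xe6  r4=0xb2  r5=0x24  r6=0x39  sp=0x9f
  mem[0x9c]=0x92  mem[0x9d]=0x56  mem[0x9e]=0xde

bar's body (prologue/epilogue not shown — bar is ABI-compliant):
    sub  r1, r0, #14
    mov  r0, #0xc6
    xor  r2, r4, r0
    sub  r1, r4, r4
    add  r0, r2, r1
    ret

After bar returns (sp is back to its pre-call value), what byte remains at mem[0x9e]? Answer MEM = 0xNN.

MEM = 0xae

prologue: push r0 → mem[0x9e]=0xae, sp=0x9e
body[0] sub  r1, r0, #14 → r1=0xa0
body[1] mov  r0, #0xc6 → r0=0xc6
body[2] xor  r2, r4, r0 → r2=0x74
body[3] sub  r1, r4, r4 → r1=0x00
body[4] add  r0, r2, r1 → r0=0x74
epilogue: pop r0=0xae, sp=0x9f
prologue pushed ['r0'] at ['0x9e']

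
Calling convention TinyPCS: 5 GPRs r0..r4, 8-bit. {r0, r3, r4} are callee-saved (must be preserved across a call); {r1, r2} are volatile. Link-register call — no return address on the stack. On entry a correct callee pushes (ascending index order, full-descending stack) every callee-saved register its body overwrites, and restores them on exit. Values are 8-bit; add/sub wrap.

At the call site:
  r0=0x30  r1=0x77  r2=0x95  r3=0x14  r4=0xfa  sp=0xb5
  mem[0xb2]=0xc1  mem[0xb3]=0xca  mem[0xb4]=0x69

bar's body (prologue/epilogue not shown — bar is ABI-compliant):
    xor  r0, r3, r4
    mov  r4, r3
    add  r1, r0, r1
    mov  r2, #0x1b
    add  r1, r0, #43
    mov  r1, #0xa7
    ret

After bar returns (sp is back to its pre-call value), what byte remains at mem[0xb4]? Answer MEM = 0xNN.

MEM = 0x30

prologue: push r0 → mem[0xb4]=0x30, sp=0xb4
prologue: push r4 → mem[0xb3]=0xfa, sp=0xb3
body[0] xor  r0, r3, r4 → r0=0xee
body[1] mov  r4, r3 → r4=0x14
body[2] add  r1, r0, r1 → r1=0x65
body[3] mov  r2, #0x1b → r2=0x1b
body[4] add  r1, r0, #43 → r1=0x19
body[5] mov  r1, #0xa7 → r1=0xa7
epilogue: pop r4=0xfa, sp=0xb4
epilogue: pop r0=0x30, sp=0xb5
prologue pushed ['r0', 'r4'] at ['0xb4', '0xb3']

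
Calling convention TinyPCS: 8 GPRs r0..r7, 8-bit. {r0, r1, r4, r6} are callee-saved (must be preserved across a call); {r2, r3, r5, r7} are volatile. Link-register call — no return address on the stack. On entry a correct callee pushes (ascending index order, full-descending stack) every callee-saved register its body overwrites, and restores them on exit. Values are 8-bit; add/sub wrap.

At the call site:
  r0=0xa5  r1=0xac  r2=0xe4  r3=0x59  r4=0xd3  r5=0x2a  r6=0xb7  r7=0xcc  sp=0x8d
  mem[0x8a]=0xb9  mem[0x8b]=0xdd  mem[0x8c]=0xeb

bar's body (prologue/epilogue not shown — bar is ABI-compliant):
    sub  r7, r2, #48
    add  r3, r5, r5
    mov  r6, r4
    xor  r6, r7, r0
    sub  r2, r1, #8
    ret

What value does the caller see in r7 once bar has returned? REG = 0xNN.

prologue: push r6 -> mem[0x8c]=0xb7, sp=0x8c
body[0] sub  r7, r2, #48 -> r7=0xb4
body[1] add  r3, r5, r5 -> r3=0x54
body[2] mov  r6, r4 -> r6=0xd3
body[3] xor  r6, r7, r0 -> r6=0x11
body[4] sub  r2, r1, #8 -> r2=0xa4
epilogue: pop r6=0xb7, sp=0x8d
r7 is caller-saved -> body value

REG = 0xb4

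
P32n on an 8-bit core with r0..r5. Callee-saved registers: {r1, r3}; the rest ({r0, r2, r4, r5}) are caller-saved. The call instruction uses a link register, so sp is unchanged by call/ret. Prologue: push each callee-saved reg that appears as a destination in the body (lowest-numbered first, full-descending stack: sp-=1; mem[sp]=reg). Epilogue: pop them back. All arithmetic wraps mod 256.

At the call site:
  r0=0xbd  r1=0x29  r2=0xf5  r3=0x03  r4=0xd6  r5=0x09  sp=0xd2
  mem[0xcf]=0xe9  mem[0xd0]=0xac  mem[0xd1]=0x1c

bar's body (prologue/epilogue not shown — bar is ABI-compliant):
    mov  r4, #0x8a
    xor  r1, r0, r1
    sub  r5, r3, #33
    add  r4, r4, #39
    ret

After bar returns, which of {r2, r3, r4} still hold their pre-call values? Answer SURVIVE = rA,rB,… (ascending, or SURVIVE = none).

SURVIVE = r2,r3

prologue: push r1 -> mem[0xd1]=0x29, sp=0xd1
body[0] mov  r4, #0x8a -> r4=0x8a
body[1] xor  r1, r0, r1 -> r1=0x94
body[2] sub  r5, r3, #33 -> r5=0xe2
body[3] add  r4, r4, #39 -> r4=0xb1
epilogue: pop r1=0x29, sp=0xd2
r2: caller-saved, written=False
r3: callee-saved, written=False
r4: caller-saved, written=True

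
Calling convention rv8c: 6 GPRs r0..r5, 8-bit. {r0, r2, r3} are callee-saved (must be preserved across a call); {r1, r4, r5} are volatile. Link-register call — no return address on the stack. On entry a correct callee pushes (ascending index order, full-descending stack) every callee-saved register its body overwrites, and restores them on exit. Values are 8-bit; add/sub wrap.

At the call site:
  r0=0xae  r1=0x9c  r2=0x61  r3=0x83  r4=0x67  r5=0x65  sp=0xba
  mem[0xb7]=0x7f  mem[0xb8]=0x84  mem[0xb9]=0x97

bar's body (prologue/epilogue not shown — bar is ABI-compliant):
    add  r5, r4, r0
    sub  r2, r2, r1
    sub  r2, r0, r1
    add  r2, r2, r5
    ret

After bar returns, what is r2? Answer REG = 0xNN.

REG = 0x61

prologue: push r2 -> mem[0xb9]=0x61, sp=0xb9
body[0] add  r5, r4, r0 -> r5=0x15
body[1] sub  r2, r2, r1 -> r2=0xc5
body[2] sub  r2, r0, r1 -> r2=0x12
body[3] add  r2, r2, r5 -> r2=0x27
epilogue: pop r2=0x61, sp=0xba
r2 is callee-saved -> restored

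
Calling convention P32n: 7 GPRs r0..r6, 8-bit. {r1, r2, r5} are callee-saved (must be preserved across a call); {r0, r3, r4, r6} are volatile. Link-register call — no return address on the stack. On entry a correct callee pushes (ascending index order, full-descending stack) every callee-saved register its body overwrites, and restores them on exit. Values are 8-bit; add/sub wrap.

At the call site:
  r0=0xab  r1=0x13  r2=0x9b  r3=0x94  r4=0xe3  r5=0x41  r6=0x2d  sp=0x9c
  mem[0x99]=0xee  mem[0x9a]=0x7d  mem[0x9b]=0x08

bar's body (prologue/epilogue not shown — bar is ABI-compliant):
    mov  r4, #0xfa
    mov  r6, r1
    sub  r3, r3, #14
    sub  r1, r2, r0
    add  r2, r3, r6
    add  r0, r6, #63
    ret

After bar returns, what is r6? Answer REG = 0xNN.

prologue: push r1 -> mem[0x9b]=0x13, sp=0x9b
prologue: push r2 -> mem[0x9a]=0x9b, sp=0x9a
body[0] mov  r4, #0xfa -> r4=0xfa
body[1] mov  r6, r1 -> r6=0x13
body[2] sub  r3, r3, #14 -> r3=0x86
body[3] sub  r1, r2, r0 -> r1=0xf0
body[4] add  r2, r3, r6 -> r2=0x99
body[5] add  r0, r6, #63 -> r0=0x52
epilogue: pop r2=0x9b, sp=0x9b
epilogue: pop r1=0x13, sp=0x9c
r6 is caller-saved -> body value

REG = 0x13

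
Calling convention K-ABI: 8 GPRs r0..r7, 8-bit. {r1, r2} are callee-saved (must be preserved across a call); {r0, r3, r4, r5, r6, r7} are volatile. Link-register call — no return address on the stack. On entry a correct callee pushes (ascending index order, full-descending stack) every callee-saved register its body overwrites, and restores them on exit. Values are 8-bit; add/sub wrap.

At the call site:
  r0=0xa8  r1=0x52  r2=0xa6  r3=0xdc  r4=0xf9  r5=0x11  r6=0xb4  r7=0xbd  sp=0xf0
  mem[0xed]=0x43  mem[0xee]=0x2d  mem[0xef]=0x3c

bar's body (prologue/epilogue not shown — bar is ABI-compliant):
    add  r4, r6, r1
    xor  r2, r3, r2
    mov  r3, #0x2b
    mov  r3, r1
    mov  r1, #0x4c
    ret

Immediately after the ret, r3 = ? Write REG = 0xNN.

prologue: push r1 -> mem[0xef]=0x52, sp=0xef
prologue: push r2 -> mem[0xee]=0xa6, sp=0xee
body[0] add  r4, r6, r1 -> r4=0x06
body[1] xor  r2, r3, r2 -> r2=0x7a
body[2] mov  r3, #0x2b -> r3=0x2b
body[3] mov  r3, r1 -> r3=0x52
body[4] mov  r1, #0x4c -> r1=0x4c
epilogue: pop r2=0xa6, sp=0xef
epilogue: pop r1=0x52, sp=0xf0
r3 is caller-saved -> body value

REG = 0x52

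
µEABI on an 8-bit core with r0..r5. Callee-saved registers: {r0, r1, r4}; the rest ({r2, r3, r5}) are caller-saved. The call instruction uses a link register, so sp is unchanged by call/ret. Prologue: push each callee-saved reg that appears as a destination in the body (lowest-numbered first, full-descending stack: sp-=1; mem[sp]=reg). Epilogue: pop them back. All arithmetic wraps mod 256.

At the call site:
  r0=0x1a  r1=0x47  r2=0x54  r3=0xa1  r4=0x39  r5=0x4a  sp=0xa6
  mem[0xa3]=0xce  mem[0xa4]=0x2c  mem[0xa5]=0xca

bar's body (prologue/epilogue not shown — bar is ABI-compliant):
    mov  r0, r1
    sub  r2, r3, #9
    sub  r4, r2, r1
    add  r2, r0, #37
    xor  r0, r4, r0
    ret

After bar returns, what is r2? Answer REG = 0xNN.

REG = 0x6c

prologue: push r0 -> mem[0xa5]=0x1a, sp=0xa5
prologue: push r4 -> mem[0xa4]=0x39, sp=0xa4
body[0] mov  r0, r1 -> r0=0x47
body[1] sub  r2, r3, #9 -> r2=0x98
body[2] sub  r4, r2, r1 -> r4=0x51
body[3] add  r2, r0, #37 -> r2=0x6c
body[4] xor  r0, r4, r0 -> r0=0x16
epilogue: pop r4=0x39, sp=0xa5
epilogue: pop r0=0x1a, sp=0xa6
r2 is caller-saved -> body value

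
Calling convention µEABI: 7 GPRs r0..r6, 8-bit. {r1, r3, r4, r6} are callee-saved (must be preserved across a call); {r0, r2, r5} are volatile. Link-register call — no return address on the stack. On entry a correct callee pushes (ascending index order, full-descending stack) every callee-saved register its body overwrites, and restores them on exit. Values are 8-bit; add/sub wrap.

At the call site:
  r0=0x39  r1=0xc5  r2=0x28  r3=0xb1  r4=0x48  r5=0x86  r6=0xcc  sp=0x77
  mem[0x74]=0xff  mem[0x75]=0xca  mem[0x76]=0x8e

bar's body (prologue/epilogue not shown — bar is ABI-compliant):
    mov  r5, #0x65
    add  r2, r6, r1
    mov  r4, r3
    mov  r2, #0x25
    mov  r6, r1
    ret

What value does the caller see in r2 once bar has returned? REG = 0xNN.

prologue: push r4 → mem[0x76]=0x48, sp=0x76
prologue: push r6 → mem[0x75]=0xcc, sp=0x75
body[0] mov  r5, #0x65 → r5=0x65
body[1] add  r2, r6, r1 → r2=0x91
body[2] mov  r4, r3 → r4=0xb1
body[3] mov  r2, #0x25 → r2=0x25
body[4] mov  r6, r1 → r6=0xc5
epilogue: pop r6=0xcc, sp=0x76
epilogue: pop r4=0x48, sp=0x77
r2 is caller-saved → body value

REG = 0x25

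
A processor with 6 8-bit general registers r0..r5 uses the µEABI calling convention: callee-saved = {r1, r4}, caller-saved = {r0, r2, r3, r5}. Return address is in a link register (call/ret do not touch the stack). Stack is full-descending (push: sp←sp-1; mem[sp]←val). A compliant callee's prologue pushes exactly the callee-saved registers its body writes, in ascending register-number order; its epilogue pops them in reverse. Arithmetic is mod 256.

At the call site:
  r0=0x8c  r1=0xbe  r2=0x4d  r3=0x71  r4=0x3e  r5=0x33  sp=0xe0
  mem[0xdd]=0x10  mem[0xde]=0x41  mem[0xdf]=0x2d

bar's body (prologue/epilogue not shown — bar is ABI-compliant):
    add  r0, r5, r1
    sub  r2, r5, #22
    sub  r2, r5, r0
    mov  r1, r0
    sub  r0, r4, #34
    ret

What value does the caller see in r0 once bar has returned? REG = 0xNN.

prologue: push r1 -> mem[0xdf]=0xbe, sp=0xdf
body[0] add  r0, r5, r1 -> r0=0xf1
body[1] sub  r2, r5, #22 -> r2=0x1d
body[2] sub  r2, r5, r0 -> r2=0x42
body[3] mov  r1, r0 -> r1=0xf1
body[4] sub  r0, r4, #34 -> r0=0x1c
epilogue: pop r1=0xbe, sp=0xe0
r0 is caller-saved -> body value

REG = 0x1c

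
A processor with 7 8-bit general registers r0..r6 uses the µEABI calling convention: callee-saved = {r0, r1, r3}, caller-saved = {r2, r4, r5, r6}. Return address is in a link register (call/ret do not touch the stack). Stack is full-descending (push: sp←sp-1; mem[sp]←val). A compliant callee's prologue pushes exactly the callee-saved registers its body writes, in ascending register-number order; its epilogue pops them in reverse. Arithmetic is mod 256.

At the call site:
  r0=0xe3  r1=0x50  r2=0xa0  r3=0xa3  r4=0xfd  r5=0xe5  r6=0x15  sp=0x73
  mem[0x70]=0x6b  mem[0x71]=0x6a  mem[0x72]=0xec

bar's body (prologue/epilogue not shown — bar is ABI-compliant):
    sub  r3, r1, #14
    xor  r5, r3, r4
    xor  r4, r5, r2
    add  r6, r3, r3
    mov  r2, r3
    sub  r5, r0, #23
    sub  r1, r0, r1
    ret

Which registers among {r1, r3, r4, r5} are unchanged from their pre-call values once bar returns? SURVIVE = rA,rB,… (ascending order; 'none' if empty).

prologue: push r1 → mem[0x72]=0x50, sp=0x72
prologue: push r3 → mem[0x71]=0xa3, sp=0x71
body[0] sub  r3, r1, #14 → r3=0x42
body[1] xor  r5, r3, r4 → r5=0xbf
body[2] xor  r4, r5, r2 → r4=0x1f
body[3] add  r6, r3, r3 → r6=0x84
body[4] mov  r2, r3 → r2=0x42
body[5] sub  r5, r0, #23 → r5=0xcc
body[6] sub  r1, r0, r1 → r1=0x93
epilogue: pop r3=0xa3, sp=0x72
epilogue: pop r1=0x50, sp=0x73
r1: callee-saved, written=True
r3: callee-saved, written=True
r4: caller-saved, written=True
r5: caller-saved, written=True

SURVIVE = r1,r3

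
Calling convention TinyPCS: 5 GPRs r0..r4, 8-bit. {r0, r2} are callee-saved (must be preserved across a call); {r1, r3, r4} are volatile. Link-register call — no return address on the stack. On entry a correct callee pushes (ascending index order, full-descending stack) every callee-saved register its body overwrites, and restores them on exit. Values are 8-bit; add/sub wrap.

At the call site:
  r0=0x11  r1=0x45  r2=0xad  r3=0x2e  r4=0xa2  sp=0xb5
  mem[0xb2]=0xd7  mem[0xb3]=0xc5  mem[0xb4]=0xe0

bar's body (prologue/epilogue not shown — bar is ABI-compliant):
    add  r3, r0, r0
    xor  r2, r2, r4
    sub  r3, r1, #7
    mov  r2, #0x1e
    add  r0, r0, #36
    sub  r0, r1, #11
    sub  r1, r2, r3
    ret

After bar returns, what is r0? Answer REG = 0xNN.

REG = 0x11

prologue: push r0 -> mem[0xb4]=0x11, sp=0xb4
prologue: push r2 -> mem[0xb3]=0xad, sp=0xb3
body[0] add  r3, r0, r0 -> r3=0x22
body[1] xor  r2, r2, r4 -> r2=0x0f
body[2] sub  r3, r1, #7 -> r3=0x3e
body[3] mov  r2, #0x1e -> r2=0x1e
body[4] add  r0, r0, #36 -> r0=0x35
body[5] sub  r0, r1, #11 -> r0=0x3a
body[6] sub  r1, r2, r3 -> r1=0xe0
epilogue: pop r2=0xad, sp=0xb4
epilogue: pop r0=0x11, sp=0xb5
r0 is callee-saved -> restored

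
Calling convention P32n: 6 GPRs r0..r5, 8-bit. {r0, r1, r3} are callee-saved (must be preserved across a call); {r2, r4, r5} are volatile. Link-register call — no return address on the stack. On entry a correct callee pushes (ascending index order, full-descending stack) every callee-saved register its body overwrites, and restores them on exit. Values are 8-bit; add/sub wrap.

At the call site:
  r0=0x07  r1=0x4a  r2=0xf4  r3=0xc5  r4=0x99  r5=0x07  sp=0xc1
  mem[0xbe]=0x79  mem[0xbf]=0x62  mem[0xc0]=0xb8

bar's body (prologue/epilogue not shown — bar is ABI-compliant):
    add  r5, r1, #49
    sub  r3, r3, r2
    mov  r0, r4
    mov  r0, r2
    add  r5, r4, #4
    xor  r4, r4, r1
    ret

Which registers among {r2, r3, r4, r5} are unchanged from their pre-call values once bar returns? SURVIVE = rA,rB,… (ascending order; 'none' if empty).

SURVIVE = r2,r3

prologue: push r0 → mem[0xc0]=0x07, sp=0xc0
prologue: push r3 → mem[0xbf]=0xc5, sp=0xbf
body[0] add  r5, r1, #49 → r5=0x7b
body[1] sub  r3, r3, r2 → r3=0xd1
body[2] mov  r0, r4 → r0=0x99
body[3] mov  r0, r2 → r0=0xf4
body[4] add  r5, r4, #4 → r5=0x9d
body[5] xor  r4, r4, r1 → r4=0xd3
epilogue: pop r3=0xc5, sp=0xc0
epilogue: pop r0=0x07, sp=0xc1
r2: caller-saved, written=False
r3: callee-saved, written=True
r4: caller-saved, written=True
r5: caller-saved, written=True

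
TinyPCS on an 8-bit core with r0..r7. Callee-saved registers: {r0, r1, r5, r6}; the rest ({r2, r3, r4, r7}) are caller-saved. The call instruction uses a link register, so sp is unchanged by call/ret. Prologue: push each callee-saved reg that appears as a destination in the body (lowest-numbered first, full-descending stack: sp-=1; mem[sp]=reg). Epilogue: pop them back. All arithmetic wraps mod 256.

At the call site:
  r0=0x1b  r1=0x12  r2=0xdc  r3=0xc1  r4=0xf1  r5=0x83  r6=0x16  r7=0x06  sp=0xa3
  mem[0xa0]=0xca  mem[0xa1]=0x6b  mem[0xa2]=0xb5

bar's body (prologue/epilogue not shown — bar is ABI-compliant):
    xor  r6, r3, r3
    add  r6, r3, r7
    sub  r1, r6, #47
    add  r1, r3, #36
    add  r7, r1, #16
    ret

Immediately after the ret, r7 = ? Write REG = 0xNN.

prologue: push r1 → mem[0xa2]=0x12, sp=0xa2
prologue: push r6 → mem[0xa1]=0x16, sp=0xa1
body[0] xor  r6, r3, r3 → r6=0x00
body[1] add  r6, r3, r7 → r6=0xc7
body[2] sub  r1, r6, #47 → r1=0x98
body[3] add  r1, r3, #36 → r1=0xe5
body[4] add  r7, r1, #16 → r7=0xf5
epilogue: pop r6=0x16, sp=0xa2
epilogue: pop r1=0x12, sp=0xa3
r7 is caller-saved → body value

REG = 0xf5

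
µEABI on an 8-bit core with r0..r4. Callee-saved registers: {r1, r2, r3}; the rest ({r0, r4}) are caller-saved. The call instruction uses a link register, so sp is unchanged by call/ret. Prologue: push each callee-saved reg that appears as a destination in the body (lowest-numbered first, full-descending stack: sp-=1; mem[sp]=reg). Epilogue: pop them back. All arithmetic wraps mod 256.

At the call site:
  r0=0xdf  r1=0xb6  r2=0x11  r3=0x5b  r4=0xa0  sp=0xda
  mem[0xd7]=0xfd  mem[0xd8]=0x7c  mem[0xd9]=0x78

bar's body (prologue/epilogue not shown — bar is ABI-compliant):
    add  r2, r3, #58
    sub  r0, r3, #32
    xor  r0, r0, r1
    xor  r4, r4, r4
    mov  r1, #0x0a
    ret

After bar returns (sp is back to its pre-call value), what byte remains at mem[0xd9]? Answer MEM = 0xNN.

MEM = 0xb6

prologue: push r1 -> mem[0xd9]=0xb6, sp=0xd9
prologue: push r2 -> mem[0xd8]=0x11, sp=0xd8
body[0] add  r2, r3, #58 -> r2=0x95
body[1] sub  r0, r3, #32 -> r0=0x3b
body[2] xor  r0, r0, r1 -> r0=0x8d
body[3] xor  r4, r4, r4 -> r4=0x00
body[4] mov  r1, #0x0a -> r1=0x0a
epilogue: pop r2=0x11, sp=0xd9
epilogue: pop r1=0xb6, sp=0xda
prologue pushed ['r1', 'r2'] at ['0xd9', '0xd8']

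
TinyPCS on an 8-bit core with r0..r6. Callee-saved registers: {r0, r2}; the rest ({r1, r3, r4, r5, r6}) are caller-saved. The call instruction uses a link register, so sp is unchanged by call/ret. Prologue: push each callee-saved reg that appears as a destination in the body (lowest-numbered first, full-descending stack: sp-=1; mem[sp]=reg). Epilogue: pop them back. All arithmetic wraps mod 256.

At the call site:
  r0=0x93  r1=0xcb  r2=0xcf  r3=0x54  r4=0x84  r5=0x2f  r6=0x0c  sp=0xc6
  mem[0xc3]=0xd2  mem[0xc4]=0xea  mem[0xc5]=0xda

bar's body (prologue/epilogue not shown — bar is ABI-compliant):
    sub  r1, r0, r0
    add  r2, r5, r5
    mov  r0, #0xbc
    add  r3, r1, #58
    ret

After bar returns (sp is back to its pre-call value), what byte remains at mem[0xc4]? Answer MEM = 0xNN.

MEM = 0xcf

prologue: push r0 → mem[0xc5]=0x93, sp=0xc5
prologue: push r2 → mem[0xc4]=0xcf, sp=0xc4
body[0] sub  r1, r0, r0 → r1=0x00
body[1] add  r2, r5, r5 → r2=0x5e
body[2] mov  r0, #0xbc → r0=0xbc
body[3] add  r3, r1, #58 → r3=0x3a
epilogue: pop r2=0xcf, sp=0xc5
epilogue: pop r0=0x93, sp=0xc6
prologue pushed ['r0', 'r2'] at ['0xc5', '0xc4']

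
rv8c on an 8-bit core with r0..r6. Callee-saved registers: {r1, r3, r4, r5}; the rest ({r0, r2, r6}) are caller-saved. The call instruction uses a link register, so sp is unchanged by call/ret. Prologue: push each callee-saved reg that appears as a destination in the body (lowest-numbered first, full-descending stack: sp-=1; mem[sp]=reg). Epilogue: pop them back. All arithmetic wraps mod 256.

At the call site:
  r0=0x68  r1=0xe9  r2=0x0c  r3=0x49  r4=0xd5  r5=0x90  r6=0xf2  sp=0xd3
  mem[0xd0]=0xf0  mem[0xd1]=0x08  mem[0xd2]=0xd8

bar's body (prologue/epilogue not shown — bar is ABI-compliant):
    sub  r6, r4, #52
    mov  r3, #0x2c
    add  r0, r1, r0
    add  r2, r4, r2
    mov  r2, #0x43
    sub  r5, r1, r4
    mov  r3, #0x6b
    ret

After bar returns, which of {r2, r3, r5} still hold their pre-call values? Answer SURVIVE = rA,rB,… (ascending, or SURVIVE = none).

SURVIVE = r3,r5

prologue: push r3 -> mem[0xd2]=0x49, sp=0xd2
prologue: push r5 -> mem[0xd1]=0x90, sp=0xd1
body[0] sub  r6, r4, #52 -> r6=0xa1
body[1] mov  r3, #0x2c -> r3=0x2c
body[2] add  r0, r1, r0 -> r0=0x51
body[3] add  r2, r4, r2 -> r2=0xe1
body[4] mov  r2, #0x43 -> r2=0x43
body[5] sub  r5, r1, r4 -> r5=0x14
body[6] mov  r3, #0x6b -> r3=0x6b
epilogue: pop r5=0x90, sp=0xd2
epilogue: pop r3=0x49, sp=0xd3
r2: caller-saved, written=True
r3: callee-saved, written=True
r5: callee-saved, written=True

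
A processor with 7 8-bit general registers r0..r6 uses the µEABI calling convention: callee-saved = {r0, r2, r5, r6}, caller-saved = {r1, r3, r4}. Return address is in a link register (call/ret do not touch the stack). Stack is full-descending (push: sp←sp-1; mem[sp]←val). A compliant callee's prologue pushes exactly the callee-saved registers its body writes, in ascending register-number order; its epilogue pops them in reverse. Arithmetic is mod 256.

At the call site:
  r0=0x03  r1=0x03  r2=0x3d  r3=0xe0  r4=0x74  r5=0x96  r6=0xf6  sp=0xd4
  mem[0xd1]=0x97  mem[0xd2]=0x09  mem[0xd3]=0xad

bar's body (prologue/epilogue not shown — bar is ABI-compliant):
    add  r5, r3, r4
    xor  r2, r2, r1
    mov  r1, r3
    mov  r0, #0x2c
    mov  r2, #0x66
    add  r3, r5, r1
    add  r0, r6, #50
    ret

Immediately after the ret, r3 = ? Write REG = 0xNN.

prologue: push r0 → mem[0xd3]=0x03, sp=0xd3
prologue: push r2 → mem[0xd2]=0x3d, sp=0xd2
prologue: push r5 → mem[0xd1]=0x96, sp=0xd1
body[0] add  r5, r3, r4 → r5=0x54
body[1] xor  r2, r2, r1 → r2=0x3e
body[2] mov  r1, r3 → r1=0xe0
body[3] mov  r0, #0x2c → r0=0x2c
body[4] mov  r2, #0x66 → r2=0x66
body[5] add  r3, r5, r1 → r3=0x34
body[6] add  r0, r6, #50 → r0=0x28
epilogue: pop r5=0x96, sp=0xd2
epilogue: pop r2=0x3d, sp=0xd3
epilogue: pop r0=0x03, sp=0xd4
r3 is caller-saved → body value

REG = 0x34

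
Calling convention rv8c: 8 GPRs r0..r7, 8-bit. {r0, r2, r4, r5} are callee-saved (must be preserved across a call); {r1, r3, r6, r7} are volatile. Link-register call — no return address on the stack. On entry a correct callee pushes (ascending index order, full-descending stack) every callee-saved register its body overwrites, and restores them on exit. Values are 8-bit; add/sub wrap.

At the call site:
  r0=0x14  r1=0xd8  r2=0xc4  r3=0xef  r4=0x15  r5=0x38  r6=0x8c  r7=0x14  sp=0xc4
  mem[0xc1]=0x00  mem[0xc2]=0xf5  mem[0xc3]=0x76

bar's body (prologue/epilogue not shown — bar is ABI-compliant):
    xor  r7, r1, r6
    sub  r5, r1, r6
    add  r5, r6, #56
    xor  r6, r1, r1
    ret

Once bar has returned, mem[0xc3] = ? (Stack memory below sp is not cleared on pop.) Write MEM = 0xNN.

MEM = 0x38

prologue: push r5 → mem[0xc3]=0x38, sp=0xc3
body[0] xor  r7, r1, r6 → r7=0x54
body[1] sub  r5, r1, r6 → r5=0x4c
body[2] add  r5, r6, #56 → r5=0xc4
body[3] xor  r6, r1, r1 → r6=0x00
epilogue: pop r5=0x38, sp=0xc4
prologue pushed ['r5'] at ['0xc3']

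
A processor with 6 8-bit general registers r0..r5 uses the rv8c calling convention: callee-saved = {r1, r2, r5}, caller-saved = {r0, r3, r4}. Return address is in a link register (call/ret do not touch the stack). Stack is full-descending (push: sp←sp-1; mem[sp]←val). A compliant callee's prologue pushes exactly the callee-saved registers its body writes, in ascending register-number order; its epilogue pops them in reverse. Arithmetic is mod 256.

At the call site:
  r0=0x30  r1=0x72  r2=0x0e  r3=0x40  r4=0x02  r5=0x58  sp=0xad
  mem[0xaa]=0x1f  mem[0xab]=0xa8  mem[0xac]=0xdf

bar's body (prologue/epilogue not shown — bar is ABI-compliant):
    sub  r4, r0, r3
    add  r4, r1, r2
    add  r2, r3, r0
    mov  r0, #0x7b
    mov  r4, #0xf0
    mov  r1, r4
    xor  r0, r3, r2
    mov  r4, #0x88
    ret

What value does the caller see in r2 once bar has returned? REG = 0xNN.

REG = 0x0e

prologue: push r1 -> mem[0xac]=0x72, sp=0xac
prologue: push r2 -> mem[0xab]=0x0e, sp=0xab
body[0] sub  r4, r0, r3 -> r4=0xf0
body[1] add  r4, r1, r2 -> r4=0x80
body[2] add  r2, r3, r0 -> r2=0x70
body[3] mov  r0, #0x7b -> r0=0x7b
body[4] mov  r4, #0xf0 -> r4=0xf0
body[5] mov  r1, r4 -> r1=0xf0
body[6] xor  r0, r3, r2 -> r0=0x30
body[7] mov  r4, #0x88 -> r4=0x88
epilogue: pop r2=0x0e, sp=0xac
epilogue: pop r1=0x72, sp=0xad
r2 is callee-saved -> restored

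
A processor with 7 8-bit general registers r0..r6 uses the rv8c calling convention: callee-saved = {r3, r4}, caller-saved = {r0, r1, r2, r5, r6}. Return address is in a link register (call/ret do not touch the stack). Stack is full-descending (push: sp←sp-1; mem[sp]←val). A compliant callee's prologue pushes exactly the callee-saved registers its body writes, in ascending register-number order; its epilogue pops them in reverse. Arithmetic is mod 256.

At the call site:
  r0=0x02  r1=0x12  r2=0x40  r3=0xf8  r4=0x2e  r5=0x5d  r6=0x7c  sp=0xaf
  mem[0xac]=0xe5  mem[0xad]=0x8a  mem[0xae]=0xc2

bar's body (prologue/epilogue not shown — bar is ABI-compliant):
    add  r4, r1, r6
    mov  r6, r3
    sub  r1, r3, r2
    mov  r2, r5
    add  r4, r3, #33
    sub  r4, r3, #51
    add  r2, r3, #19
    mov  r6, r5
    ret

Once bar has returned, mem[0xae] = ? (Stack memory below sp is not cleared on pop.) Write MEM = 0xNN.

prologue: push r4 -> mem[0xae]=0x2e, sp=0xae
body[0] add  r4, r1, r6 -> r4=0x8e
body[1] mov  r6, r3 -> r6=0xf8
body[2] sub  r1, r3, r2 -> r1=0xb8
body[3] mov  r2, r5 -> r2=0x5d
body[4] add  r4, r3, #33 -> r4=0x19
body[5] sub  r4, r3, #51 -> r4=0xc5
body[6] add  r2, r3, #19 -> r2=0x0b
body[7] mov  r6, r5 -> r6=0x5d
epilogue: pop r4=0x2e, sp=0xaf
prologue pushed ['r4'] at ['0xae']

MEM = 0x2e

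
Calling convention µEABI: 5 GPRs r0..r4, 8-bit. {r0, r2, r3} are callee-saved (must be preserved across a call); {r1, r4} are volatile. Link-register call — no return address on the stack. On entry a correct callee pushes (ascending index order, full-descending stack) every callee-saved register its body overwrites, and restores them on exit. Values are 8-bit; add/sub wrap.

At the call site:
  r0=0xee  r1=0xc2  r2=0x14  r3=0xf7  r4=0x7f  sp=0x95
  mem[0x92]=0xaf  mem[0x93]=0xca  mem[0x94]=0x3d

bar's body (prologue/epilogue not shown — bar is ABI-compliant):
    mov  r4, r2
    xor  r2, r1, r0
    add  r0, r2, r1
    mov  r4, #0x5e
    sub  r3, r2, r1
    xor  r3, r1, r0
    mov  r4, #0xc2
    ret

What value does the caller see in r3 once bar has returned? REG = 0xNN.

prologue: push r0 → mem[0x94]=0xee, sp=0x94
prologue: push r2 → mem[0x93]=0x14, sp=0x93
prologue: push r3 → mem[0x92]=0xf7, sp=0x92
body[0] mov  r4, r2 → r4=0x14
body[1] xor  r2, r1, r0 → r2=0x2c
body[2] add  r0, r2, r1 → r0=0xee
body[3] mov  r4, #0x5e → r4=0x5e
body[4] sub  r3, r2, r1 → r3=0x6a
body[5] xor  r3, r1, r0 → r3=0x2c
body[6] mov  r4, #0xc2 → r4=0xc2
epilogue: pop r3=0xf7, sp=0x93
epilogue: pop r2=0x14, sp=0x94
epilogue: pop r0=0xee, sp=0x95
r3 is callee-saved → restored

REG = 0xf7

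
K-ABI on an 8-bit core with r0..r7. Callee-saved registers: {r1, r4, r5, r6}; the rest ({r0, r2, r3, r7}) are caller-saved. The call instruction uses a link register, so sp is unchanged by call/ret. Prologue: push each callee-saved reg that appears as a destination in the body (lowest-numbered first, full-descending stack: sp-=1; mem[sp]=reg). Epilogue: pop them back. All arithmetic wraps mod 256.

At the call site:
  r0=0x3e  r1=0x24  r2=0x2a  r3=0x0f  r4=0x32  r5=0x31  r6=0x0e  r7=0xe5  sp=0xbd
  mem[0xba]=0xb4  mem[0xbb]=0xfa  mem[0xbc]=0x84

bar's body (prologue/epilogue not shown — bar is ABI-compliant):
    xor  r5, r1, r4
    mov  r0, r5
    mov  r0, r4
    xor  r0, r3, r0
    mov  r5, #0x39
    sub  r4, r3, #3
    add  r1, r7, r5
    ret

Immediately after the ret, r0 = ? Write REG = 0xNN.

REG = 0x3d

prologue: push r1 → mem[0xbc]=0x24, sp=0xbc
prologue: push r4 → mem[0xbb]=0x32, sp=0xbb
prologue: push r5 → mem[0xba]=0x31, sp=0xba
body[0] xor  r5, r1, r4 → r5=0x16
body[1] mov  r0, r5 → r0=0x16
body[2] mov  r0, r4 → r0=0x32
body[3] xor  r0, r3, r0 → r0=0x3d
body[4] mov  r5, #0x39 → r5=0x39
body[5] sub  r4, r3, #3 → r4=0x0c
body[6] add  r1, r7, r5 → r1=0x1e
epilogue: pop r5=0x31, sp=0xbb
epilogue: pop r4=0x32, sp=0xbc
epilogue: pop r1=0x24, sp=0xbd
r0 is caller-saved → body value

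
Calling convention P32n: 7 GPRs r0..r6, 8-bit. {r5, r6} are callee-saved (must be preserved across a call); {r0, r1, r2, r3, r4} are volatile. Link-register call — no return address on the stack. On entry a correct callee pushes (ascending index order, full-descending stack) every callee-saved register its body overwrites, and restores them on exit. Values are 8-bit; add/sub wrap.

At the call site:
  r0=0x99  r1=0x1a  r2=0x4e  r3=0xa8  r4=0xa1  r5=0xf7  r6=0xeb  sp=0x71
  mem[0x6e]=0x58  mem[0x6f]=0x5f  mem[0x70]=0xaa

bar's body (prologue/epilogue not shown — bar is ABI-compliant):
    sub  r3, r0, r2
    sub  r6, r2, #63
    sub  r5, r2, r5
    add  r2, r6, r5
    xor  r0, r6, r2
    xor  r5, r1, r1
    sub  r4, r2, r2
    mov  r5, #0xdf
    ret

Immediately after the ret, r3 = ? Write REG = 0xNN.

prologue: push r5 → mem[0x70]=0xf7, sp=0x70
prologue: push r6 → mem[0x6f]=0xeb, sp=0x6f
body[0] sub  r3, r0, r2 → r3=0x4b
body[1] sub  r6, r2, #63 → r6=0x0f
body[2] sub  r5, r2, r5 → r5=0x57
body[3] add  r2, r6, r5 → r2=0x66
body[4] xor  r0, r6, r2 → r0=0x69
body[5] xor  r5, r1, r1 → r5=0x00
body[6] sub  r4, r2, r2 → r4=0x00
body[7] mov  r5, #0xdf → r5=0xdf
epilogue: pop r6=0xeb, sp=0x70
epilogue: pop r5=0xf7, sp=0x71
r3 is caller-saved → body value

REG = 0x4b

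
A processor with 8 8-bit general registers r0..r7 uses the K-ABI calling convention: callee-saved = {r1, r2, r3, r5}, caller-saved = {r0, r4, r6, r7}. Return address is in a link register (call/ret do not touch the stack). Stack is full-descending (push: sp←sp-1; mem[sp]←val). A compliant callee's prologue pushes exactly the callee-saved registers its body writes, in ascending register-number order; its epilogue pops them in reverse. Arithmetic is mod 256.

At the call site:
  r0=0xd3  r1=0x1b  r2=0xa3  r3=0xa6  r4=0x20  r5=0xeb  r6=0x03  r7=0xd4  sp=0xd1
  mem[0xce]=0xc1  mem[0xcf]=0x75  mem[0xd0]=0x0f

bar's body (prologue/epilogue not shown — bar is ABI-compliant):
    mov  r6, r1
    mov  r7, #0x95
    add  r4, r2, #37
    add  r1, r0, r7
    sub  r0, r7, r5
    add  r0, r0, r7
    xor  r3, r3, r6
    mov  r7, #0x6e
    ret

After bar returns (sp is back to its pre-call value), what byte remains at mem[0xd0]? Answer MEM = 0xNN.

MEM = 0x1b

prologue: push r1 -> mem[0xd0]=0x1b, sp=0xd0
prologue: push r3 -> mem[0xcf]=0xa6, sp=0xcf
body[0] mov  r6, r1 -> r6=0x1b
body[1] mov  r7, #0x95 -> r7=0x95
body[2] add  r4, r2, #37 -> r4=0xc8
body[3] add  r1, r0, r7 -> r1=0x68
body[4] sub  r0, r7, r5 -> r0=0xaa
body[5] add  r0, r0, r7 -> r0=0x3f
body[6] xor  r3, r3, r6 -> r3=0xbd
body[7] mov  r7, #0x6e -> r7=0x6e
epilogue: pop r3=0xa6, sp=0xd0
epilogue: pop r1=0x1b, sp=0xd1
prologue pushed ['r1', 'r3'] at ['0xd0', '0xcf']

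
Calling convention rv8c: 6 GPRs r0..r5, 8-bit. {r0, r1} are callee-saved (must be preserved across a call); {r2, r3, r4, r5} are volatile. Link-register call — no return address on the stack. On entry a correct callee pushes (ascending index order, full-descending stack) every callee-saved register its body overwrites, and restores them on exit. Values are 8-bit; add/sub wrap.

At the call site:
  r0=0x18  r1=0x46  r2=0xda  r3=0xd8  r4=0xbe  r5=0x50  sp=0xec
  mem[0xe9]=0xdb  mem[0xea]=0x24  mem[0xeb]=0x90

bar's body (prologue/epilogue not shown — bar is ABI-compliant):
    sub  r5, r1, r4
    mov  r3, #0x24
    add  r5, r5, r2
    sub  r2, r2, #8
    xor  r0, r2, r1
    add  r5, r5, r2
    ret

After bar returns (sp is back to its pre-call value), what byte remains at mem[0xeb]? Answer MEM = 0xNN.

MEM = 0x18

prologue: push r0 → mem[0xeb]=0x18, sp=0xeb
body[0] sub  r5, r1, r4 → r5=0x88
body[1] mov  r3, #0x24 → r3=0x24
body[2] add  r5, r5, r2 → r5=0x62
body[3] sub  r2, r2, #8 → r2=0xd2
body[4] xor  r0, r2, r1 → r0=0x94
body[5] add  r5, r5, r2 → r5=0x34
epilogue: pop r0=0x18, sp=0xec
prologue pushed ['r0'] at ['0xeb']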